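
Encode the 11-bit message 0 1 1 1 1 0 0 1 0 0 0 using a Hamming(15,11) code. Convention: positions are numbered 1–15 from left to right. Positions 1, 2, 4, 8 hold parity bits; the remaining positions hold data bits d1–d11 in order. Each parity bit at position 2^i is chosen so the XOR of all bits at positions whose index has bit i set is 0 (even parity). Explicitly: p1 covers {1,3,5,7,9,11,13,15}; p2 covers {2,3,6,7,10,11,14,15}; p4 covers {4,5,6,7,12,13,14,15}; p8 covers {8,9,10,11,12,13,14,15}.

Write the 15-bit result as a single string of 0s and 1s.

100011101001000

Place data at non-parity positions: p1 p2 0 p4 1 1 1 p8 1 0 0 1 0 0 0
p1 (pos 1,3,5,7,9,11,13,15): XOR of data positions = 0⊕1⊕1⊕1⊕0⊕0⊕0 = 1
p2 (pos 2,3,6,7,10,11,14,15): XOR of data positions = 0⊕1⊕1⊕0⊕0⊕0⊕0 = 0
p4 (pos 4,5,6,7,12,13,14,15): XOR of data positions = 1⊕1⊕1⊕1⊕0⊕0⊕0 = 0
p8 (pos 8,9,10,11,12,13,14,15): XOR of data positions = 1⊕0⊕0⊕1⊕0⊕0⊕0 = 0
Codeword: 100011101001000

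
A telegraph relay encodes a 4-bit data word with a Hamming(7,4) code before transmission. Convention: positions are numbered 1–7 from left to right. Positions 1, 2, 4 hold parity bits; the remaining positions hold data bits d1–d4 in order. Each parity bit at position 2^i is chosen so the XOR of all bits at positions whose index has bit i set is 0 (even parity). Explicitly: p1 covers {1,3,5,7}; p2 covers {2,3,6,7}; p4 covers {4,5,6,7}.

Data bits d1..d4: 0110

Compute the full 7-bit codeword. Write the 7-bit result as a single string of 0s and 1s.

1100110

Place data at non-parity positions: p1 p2 0 p4 1 1 0
p1 (pos 1,3,5,7): XOR of data positions = 0⊕1⊕0 = 1
p2 (pos 2,3,6,7): XOR of data positions = 0⊕1⊕0 = 1
p4 (pos 4,5,6,7): XOR of data positions = 1⊕1⊕0 = 0
Codeword: 1100110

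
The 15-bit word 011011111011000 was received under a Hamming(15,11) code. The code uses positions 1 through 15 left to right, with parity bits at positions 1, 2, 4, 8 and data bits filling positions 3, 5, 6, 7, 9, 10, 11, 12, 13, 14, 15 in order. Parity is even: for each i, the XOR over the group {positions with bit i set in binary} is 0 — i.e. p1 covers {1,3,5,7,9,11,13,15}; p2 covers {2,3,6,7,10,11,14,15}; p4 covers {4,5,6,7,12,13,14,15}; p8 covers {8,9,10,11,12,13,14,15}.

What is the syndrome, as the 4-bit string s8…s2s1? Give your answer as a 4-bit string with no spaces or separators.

s1 (pos 1,3,5,7,9,11,13,15): 0⊕1⊕1⊕1⊕1⊕1⊕0⊕0 = 1
s2 (pos 2,3,6,7,10,11,14,15): 1⊕1⊕1⊕1⊕0⊕1⊕0⊕0 = 1
s4 (pos 4,5,6,7,12,13,14,15): 0⊕1⊕1⊕1⊕1⊕0⊕0⊕0 = 0
s8 (pos 8,9,10,11,12,13,14,15): 1⊕1⊕0⊕1⊕1⊕0⊕0⊕0 = 0
Syndrome s8…s1 = 0011 → error at position 3.

0011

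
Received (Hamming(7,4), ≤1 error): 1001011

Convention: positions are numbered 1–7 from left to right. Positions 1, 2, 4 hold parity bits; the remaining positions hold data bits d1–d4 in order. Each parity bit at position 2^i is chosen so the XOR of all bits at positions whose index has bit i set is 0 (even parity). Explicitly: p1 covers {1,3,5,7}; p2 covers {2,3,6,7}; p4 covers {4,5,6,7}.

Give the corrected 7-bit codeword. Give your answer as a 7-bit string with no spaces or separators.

s1 (pos 1,3,5,7): 1⊕0⊕0⊕1 = 0
s2 (pos 2,3,6,7): 0⊕0⊕1⊕1 = 0
s4 (pos 4,5,6,7): 1⊕0⊕1⊕1 = 1
Syndrome s4…s1 = 100 → error at position 4.
Flip position 4: 1001011 → 1000011

1000011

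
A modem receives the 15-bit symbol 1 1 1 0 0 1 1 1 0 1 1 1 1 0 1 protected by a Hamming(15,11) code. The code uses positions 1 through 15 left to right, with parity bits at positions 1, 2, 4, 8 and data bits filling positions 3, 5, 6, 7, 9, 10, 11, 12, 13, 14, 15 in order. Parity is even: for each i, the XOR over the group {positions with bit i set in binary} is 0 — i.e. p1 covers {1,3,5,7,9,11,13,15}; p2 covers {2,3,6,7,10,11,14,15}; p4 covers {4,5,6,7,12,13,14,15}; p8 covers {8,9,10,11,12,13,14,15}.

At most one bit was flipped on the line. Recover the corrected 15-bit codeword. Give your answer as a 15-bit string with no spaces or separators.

111000110111101

s1 (pos 1,3,5,7,9,11,13,15): 1⊕1⊕0⊕1⊕0⊕1⊕1⊕1 = 0
s2 (pos 2,3,6,7,10,11,14,15): 1⊕1⊕1⊕1⊕1⊕1⊕0⊕1 = 1
s4 (pos 4,5,6,7,12,13,14,15): 0⊕0⊕1⊕1⊕1⊕1⊕0⊕1 = 1
s8 (pos 8,9,10,11,12,13,14,15): 1⊕0⊕1⊕1⊕1⊕1⊕0⊕1 = 0
Syndrome s8…s1 = 0110 → error at position 6.
Flip position 6: 111001110111101 → 111000110111101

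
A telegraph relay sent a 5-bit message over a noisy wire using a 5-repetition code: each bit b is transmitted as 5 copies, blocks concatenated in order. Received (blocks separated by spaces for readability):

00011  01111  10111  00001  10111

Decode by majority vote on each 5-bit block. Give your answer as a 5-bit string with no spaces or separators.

Block 1 (00011): 2 ones → 0
Block 2 (01111): 4 ones → 1
Block 3 (10111): 4 ones → 1
Block 4 (00001): 1 one → 0
Block 5 (10111): 4 ones → 1

01101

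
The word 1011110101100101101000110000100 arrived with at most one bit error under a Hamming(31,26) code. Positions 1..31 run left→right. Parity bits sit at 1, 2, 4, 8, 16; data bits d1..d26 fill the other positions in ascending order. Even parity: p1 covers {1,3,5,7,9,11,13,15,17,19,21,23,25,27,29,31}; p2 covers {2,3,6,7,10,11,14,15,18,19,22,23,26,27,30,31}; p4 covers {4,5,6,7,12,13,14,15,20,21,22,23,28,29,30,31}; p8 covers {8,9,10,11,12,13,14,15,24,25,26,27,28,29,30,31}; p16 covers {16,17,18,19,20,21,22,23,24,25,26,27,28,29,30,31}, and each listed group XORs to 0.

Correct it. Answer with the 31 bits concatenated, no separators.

1111110101100101101000110000100

s1 (pos 1,3,5,7,9,11,13,15,17,19,21,23,25,27,29,31): 1⊕1⊕1⊕0⊕0⊕1⊕0⊕0⊕1⊕1⊕0⊕1⊕0⊕0⊕1⊕0 = 0
s2 (pos 2,3,6,7,10,11,14,15,18,19,22,23,26,27,30,31): 0⊕1⊕1⊕0⊕1⊕1⊕1⊕0⊕0⊕1⊕0⊕1⊕0⊕0⊕0⊕0 = 1
s4 (pos 4,5,6,7,12,13,14,15,20,21,22,23,28,29,30,31): 1⊕1⊕1⊕0⊕0⊕0⊕1⊕0⊕0⊕0⊕0⊕1⊕0⊕1⊕0⊕0 = 0
s8 (pos 8,9,10,11,12,13,14,15,24,25,26,27,28,29,30,31): 1⊕0⊕1⊕1⊕0⊕0⊕1⊕0⊕1⊕0⊕0⊕0⊕0⊕1⊕0⊕0 = 0
s16 (pos 16,17,18,19,20,21,22,23,24,25,26,27,28,29,30,31): 1⊕1⊕0⊕1⊕0⊕0⊕0⊕1⊕1⊕0⊕0⊕0⊕0⊕1⊕0⊕0 = 0
Syndrome s16…s1 = 00010 → error at position 2.
Flip position 2: 1011110101100101101000110000100 → 1111110101100101101000110000100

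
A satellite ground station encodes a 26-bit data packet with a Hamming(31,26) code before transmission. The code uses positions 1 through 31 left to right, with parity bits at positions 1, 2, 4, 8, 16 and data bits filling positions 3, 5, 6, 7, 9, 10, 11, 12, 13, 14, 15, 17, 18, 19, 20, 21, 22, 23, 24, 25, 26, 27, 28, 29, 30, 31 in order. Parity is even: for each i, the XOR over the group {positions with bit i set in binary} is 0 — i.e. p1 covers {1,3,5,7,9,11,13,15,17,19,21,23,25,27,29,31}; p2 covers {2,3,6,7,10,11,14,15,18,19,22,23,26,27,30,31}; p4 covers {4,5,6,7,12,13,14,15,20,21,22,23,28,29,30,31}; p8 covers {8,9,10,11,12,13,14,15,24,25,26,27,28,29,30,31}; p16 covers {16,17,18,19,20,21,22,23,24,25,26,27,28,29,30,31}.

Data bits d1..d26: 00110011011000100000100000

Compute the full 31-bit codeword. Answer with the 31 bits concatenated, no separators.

1000011100110110000100000100000

Place data at non-parity positions: p1 p2 0 p4 0 1 1 p8 0 0 1 1 0 1 1 p16 0 0 0 1 0 0 0 0 0 1 0 0 0 0 0
p1 (pos 1,3,5,7,9,11,13,15,17,19,21,23,25,27,29,31): XOR of data positions = 0⊕0⊕1⊕0⊕1⊕0⊕1⊕0⊕0⊕0⊕0⊕0⊕0⊕0⊕0 = 1
p2 (pos 2,3,6,7,10,11,14,15,18,19,22,23,26,27,30,31): XOR of data positions = 0⊕1⊕1⊕0⊕1⊕1⊕1⊕0⊕0⊕0⊕0⊕1⊕0⊕0⊕0 = 0
p4 (pos 4,5,6,7,12,13,14,15,20,21,22,23,28,29,30,31): XOR of data positions = 0⊕1⊕1⊕1⊕0⊕1⊕1⊕1⊕0⊕0⊕0⊕0⊕0⊕0⊕0 = 0
p8 (pos 8,9,10,11,12,13,14,15,24,25,26,27,28,29,30,31): XOR of data positions = 0⊕0⊕1⊕1⊕0⊕1⊕1⊕0⊕0⊕1⊕0⊕0⊕0⊕0⊕0 = 1
p16 (pos 16,17,18,19,20,21,22,23,24,25,26,27,28,29,30,31): XOR of data positions = 0⊕0⊕0⊕1⊕0⊕0⊕0⊕0⊕0⊕1⊕0⊕0⊕0⊕0⊕0 = 0
Codeword: 1000011100110110000100000100000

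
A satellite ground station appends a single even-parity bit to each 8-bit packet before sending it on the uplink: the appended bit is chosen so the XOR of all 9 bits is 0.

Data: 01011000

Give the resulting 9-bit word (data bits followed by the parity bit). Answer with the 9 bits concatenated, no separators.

010110001

XOR of the 8 data bits: 0⊕1⊕0⊕1⊕1⊕0⊕0⊕0 = 1
Parity bit = 1 (so all 9 bits XOR to 0).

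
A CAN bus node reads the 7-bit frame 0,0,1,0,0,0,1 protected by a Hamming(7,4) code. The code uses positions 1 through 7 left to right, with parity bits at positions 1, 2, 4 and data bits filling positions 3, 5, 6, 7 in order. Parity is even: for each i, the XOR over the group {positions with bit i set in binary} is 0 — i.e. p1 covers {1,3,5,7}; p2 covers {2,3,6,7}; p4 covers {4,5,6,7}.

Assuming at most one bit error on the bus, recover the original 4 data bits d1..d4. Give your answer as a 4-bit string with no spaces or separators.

s1 (pos 1,3,5,7): 0⊕1⊕0⊕1 = 0
s2 (pos 2,3,6,7): 0⊕1⊕0⊕1 = 0
s4 (pos 4,5,6,7): 0⊕0⊕0⊕1 = 1
Syndrome s4…s1 = 100 → error at position 4.
Flip position 4: 0010001 → 0011001
Read data bits from positions 3,5,6,7: 1001

1001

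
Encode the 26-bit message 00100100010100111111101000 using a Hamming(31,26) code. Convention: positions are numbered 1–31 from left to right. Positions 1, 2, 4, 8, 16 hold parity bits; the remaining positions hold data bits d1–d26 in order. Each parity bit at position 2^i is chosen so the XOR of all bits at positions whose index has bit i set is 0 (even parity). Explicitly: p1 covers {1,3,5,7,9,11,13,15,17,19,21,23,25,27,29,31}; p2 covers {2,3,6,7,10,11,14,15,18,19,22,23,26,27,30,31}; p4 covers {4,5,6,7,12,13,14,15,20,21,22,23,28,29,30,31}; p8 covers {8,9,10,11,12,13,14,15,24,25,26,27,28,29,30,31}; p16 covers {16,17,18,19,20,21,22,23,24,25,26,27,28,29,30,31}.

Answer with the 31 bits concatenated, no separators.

0001010001000101100111111101000

Place data at non-parity positions: p1 p2 0 p4 0 1 0 p8 0 1 0 0 0 1 0 p16 1 0 0 1 1 1 1 1 1 1 0 1 0 0 0
p1 (pos 1,3,5,7,9,11,13,15,17,19,21,23,25,27,29,31): XOR of data positions = 0⊕0⊕0⊕0⊕0⊕0⊕0⊕1⊕0⊕1⊕1⊕1⊕0⊕0⊕0 = 0
p2 (pos 2,3,6,7,10,11,14,15,18,19,22,23,26,27,30,31): XOR of data positions = 0⊕1⊕0⊕1⊕0⊕1⊕0⊕0⊕0⊕1⊕1⊕1⊕0⊕0⊕0 = 0
p4 (pos 4,5,6,7,12,13,14,15,20,21,22,23,28,29,30,31): XOR of data positions = 0⊕1⊕0⊕0⊕0⊕1⊕0⊕1⊕1⊕1⊕1⊕1⊕0⊕0⊕0 = 1
p8 (pos 8,9,10,11,12,13,14,15,24,25,26,27,28,29,30,31): XOR of data positions = 0⊕1⊕0⊕0⊕0⊕1⊕0⊕1⊕1⊕1⊕0⊕1⊕0⊕0⊕0 = 0
p16 (pos 16,17,18,19,20,21,22,23,24,25,26,27,28,29,30,31): XOR of data positions = 1⊕0⊕0⊕1⊕1⊕1⊕1⊕1⊕1⊕1⊕0⊕1⊕0⊕0⊕0 = 1
Codeword: 0001010001000101100111111101000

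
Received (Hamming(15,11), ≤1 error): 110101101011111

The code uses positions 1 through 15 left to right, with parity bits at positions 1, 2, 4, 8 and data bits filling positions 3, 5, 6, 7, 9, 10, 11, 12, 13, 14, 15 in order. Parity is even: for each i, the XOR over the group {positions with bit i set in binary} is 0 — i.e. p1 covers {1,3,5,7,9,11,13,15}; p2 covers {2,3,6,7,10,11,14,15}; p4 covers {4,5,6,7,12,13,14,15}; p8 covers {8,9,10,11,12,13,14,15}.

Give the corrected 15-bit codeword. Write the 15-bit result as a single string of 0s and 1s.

110001101011111

s1 (pos 1,3,5,7,9,11,13,15): 1⊕0⊕0⊕1⊕1⊕1⊕1⊕1 = 0
s2 (pos 2,3,6,7,10,11,14,15): 1⊕0⊕1⊕1⊕0⊕1⊕1⊕1 = 0
s4 (pos 4,5,6,7,12,13,14,15): 1⊕0⊕1⊕1⊕1⊕1⊕1⊕1 = 1
s8 (pos 8,9,10,11,12,13,14,15): 0⊕1⊕0⊕1⊕1⊕1⊕1⊕1 = 0
Syndrome s8…s1 = 0100 → error at position 4.
Flip position 4: 110101101011111 → 110001101011111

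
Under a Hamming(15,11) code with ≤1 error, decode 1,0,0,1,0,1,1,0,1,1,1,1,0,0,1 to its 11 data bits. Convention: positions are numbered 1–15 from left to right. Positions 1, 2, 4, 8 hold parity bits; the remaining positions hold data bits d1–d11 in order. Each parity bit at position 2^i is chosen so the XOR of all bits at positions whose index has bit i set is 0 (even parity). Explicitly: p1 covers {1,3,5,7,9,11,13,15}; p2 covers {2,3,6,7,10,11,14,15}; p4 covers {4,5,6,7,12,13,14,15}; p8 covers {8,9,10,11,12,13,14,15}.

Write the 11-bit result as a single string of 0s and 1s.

s1 (pos 1,3,5,7,9,11,13,15): 1⊕0⊕0⊕1⊕1⊕1⊕0⊕1 = 1
s2 (pos 2,3,6,7,10,11,14,15): 0⊕0⊕1⊕1⊕1⊕1⊕0⊕1 = 1
s4 (pos 4,5,6,7,12,13,14,15): 1⊕0⊕1⊕1⊕1⊕0⊕0⊕1 = 1
s8 (pos 8,9,10,11,12,13,14,15): 0⊕1⊕1⊕1⊕1⊕0⊕0⊕1 = 1
Syndrome s8…s1 = 1111 → error at position 15.
Flip position 15: 100101101111001 → 100101101111000
Read data bits from positions 3,5,6,7,9,10,11,12,13,14,15: 00111111000

00111111000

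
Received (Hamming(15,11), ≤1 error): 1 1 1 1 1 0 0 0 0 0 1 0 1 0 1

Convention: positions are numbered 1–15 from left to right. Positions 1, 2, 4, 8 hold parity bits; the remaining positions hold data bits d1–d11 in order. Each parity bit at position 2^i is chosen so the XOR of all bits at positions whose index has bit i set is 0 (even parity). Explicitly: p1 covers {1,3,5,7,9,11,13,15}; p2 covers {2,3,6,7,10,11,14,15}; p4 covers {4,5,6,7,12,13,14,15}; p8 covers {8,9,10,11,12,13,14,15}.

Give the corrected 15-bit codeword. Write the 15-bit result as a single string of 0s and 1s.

111110010010101

s1 (pos 1,3,5,7,9,11,13,15): 1⊕1⊕1⊕0⊕0⊕1⊕1⊕1 = 0
s2 (pos 2,3,6,7,10,11,14,15): 1⊕1⊕0⊕0⊕0⊕1⊕0⊕1 = 0
s4 (pos 4,5,6,7,12,13,14,15): 1⊕1⊕0⊕0⊕0⊕1⊕0⊕1 = 0
s8 (pos 8,9,10,11,12,13,14,15): 0⊕0⊕0⊕1⊕0⊕1⊕0⊕1 = 1
Syndrome s8…s1 = 1000 → error at position 8.
Flip position 8: 111110000010101 → 111110010010101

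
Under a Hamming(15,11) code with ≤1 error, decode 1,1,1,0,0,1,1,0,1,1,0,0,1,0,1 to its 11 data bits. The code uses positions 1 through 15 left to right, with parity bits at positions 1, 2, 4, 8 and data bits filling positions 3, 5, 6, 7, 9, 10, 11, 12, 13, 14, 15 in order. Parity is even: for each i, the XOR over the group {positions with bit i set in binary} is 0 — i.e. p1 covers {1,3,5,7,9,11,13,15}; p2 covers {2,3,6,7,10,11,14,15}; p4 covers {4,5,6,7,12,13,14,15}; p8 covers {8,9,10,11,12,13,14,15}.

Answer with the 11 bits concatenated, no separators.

s1 (pos 1,3,5,7,9,11,13,15): 1⊕1⊕0⊕1⊕1⊕0⊕1⊕1 = 0
s2 (pos 2,3,6,7,10,11,14,15): 1⊕1⊕1⊕1⊕1⊕0⊕0⊕1 = 0
s4 (pos 4,5,6,7,12,13,14,15): 0⊕0⊕1⊕1⊕0⊕1⊕0⊕1 = 0
s8 (pos 8,9,10,11,12,13,14,15): 0⊕1⊕1⊕0⊕0⊕1⊕0⊕1 = 0
Syndrome s8…s1 = 0000 → no error.
Read data bits from positions 3,5,6,7,9,10,11,12,13,14,15: 10111100101

10111100101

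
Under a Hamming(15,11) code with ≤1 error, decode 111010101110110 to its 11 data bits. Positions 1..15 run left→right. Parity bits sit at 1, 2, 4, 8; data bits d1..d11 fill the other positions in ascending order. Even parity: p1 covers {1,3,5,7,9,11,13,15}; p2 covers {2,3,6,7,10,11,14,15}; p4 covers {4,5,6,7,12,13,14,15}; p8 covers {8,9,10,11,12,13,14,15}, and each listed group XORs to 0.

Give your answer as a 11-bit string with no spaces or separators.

11010110110

s1 (pos 1,3,5,7,9,11,13,15): 1⊕1⊕1⊕1⊕1⊕1⊕1⊕0 = 1
s2 (pos 2,3,6,7,10,11,14,15): 1⊕1⊕0⊕1⊕1⊕1⊕1⊕0 = 0
s4 (pos 4,5,6,7,12,13,14,15): 0⊕1⊕0⊕1⊕0⊕1⊕1⊕0 = 0
s8 (pos 8,9,10,11,12,13,14,15): 0⊕1⊕1⊕1⊕0⊕1⊕1⊕0 = 1
Syndrome s8…s1 = 1001 → error at position 9.
Flip position 9: 111010101110110 → 111010100110110
Read data bits from positions 3,5,6,7,9,10,11,12,13,14,15: 11010110110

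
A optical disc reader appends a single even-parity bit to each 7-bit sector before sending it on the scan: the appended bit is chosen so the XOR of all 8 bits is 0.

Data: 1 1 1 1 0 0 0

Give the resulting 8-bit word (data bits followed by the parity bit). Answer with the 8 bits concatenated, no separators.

11110000

XOR of the 7 data bits: 1⊕1⊕1⊕1⊕0⊕0⊕0 = 0
Parity bit = 0 (so all 8 bits XOR to 0).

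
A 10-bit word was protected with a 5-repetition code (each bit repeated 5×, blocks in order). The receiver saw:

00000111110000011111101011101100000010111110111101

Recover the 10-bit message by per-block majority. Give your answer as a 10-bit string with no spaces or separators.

Block 1 (00000): 0 ones → 0
Block 2 (11111): 5 ones → 1
Block 3 (00000): 0 ones → 0
Block 4 (11111): 5 ones → 1
Block 5 (10101): 3 ones → 1
Block 6 (11011): 4 ones → 1
Block 7 (00000): 0 ones → 0
Block 8 (01011): 3 ones → 1
Block 9 (11101): 4 ones → 1
Block 10 (11101): 4 ones → 1

0101110111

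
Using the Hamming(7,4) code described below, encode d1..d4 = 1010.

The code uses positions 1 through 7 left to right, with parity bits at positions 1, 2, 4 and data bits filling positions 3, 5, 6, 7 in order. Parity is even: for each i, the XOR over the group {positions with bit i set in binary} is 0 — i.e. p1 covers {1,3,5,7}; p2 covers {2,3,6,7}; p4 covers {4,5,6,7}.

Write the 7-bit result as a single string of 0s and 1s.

Place data at non-parity positions: p1 p2 1 p4 0 1 0
p1 (pos 1,3,5,7): XOR of data positions = 1⊕0⊕0 = 1
p2 (pos 2,3,6,7): XOR of data positions = 1⊕1⊕0 = 0
p4 (pos 4,5,6,7): XOR of data positions = 0⊕1⊕0 = 1
Codeword: 1011010

1011010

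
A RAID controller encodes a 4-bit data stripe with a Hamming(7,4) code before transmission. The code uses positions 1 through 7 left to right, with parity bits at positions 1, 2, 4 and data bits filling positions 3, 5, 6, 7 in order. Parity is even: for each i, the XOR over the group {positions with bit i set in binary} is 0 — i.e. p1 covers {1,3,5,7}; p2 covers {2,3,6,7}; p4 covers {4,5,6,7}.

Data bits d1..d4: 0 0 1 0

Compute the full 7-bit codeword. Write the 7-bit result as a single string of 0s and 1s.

0101010

Place data at non-parity positions: p1 p2 0 p4 0 1 0
p1 (pos 1,3,5,7): XOR of data positions = 0⊕0⊕0 = 0
p2 (pos 2,3,6,7): XOR of data positions = 0⊕1⊕0 = 1
p4 (pos 4,5,6,7): XOR of data positions = 0⊕1⊕0 = 1
Codeword: 0101010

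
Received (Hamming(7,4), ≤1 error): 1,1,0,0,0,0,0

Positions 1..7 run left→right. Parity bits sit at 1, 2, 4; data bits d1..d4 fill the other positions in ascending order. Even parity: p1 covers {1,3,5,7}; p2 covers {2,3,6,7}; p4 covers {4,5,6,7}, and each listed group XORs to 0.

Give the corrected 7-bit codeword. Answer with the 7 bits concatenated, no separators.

1110000

s1 (pos 1,3,5,7): 1⊕0⊕0⊕0 = 1
s2 (pos 2,3,6,7): 1⊕0⊕0⊕0 = 1
s4 (pos 4,5,6,7): 0⊕0⊕0⊕0 = 0
Syndrome s4…s1 = 011 → error at position 3.
Flip position 3: 1100000 → 1110000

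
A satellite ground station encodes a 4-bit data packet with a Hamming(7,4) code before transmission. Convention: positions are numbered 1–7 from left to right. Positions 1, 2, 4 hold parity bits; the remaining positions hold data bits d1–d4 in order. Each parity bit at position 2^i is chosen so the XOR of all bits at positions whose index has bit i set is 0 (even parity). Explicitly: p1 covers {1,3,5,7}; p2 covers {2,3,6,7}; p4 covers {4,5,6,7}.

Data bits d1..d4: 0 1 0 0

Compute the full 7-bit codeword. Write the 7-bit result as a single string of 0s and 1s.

Place data at non-parity positions: p1 p2 0 p4 1 0 0
p1 (pos 1,3,5,7): XOR of data positions = 0⊕1⊕0 = 1
p2 (pos 2,3,6,7): XOR of data positions = 0⊕0⊕0 = 0
p4 (pos 4,5,6,7): XOR of data positions = 1⊕0⊕0 = 1
Codeword: 1001100

1001100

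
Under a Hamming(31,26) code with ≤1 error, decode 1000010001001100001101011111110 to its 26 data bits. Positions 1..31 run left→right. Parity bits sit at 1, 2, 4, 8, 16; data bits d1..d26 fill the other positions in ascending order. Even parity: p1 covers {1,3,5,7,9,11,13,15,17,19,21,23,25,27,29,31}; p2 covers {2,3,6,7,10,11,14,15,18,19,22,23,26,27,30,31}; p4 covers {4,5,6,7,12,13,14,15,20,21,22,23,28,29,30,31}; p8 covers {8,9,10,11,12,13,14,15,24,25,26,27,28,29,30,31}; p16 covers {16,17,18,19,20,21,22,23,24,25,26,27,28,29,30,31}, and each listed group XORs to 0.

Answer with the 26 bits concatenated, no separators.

00100100110001101011111110

s1 (pos 1,3,5,7,9,11,13,15,17,19,21,23,25,27,29,31): 1⊕0⊕0⊕0⊕0⊕0⊕1⊕0⊕0⊕1⊕0⊕0⊕1⊕1⊕1⊕0 = 0
s2 (pos 2,3,6,7,10,11,14,15,18,19,22,23,26,27,30,31): 0⊕0⊕1⊕0⊕1⊕0⊕1⊕0⊕0⊕1⊕1⊕0⊕1⊕1⊕1⊕0 = 0
s4 (pos 4,5,6,7,12,13,14,15,20,21,22,23,28,29,30,31): 0⊕0⊕1⊕0⊕0⊕1⊕1⊕0⊕1⊕0⊕1⊕0⊕1⊕1⊕1⊕0 = 0
s8 (pos 8,9,10,11,12,13,14,15,24,25,26,27,28,29,30,31): 0⊕0⊕1⊕0⊕0⊕1⊕1⊕0⊕1⊕1⊕1⊕1⊕1⊕1⊕1⊕0 = 0
s16 (pos 16,17,18,19,20,21,22,23,24,25,26,27,28,29,30,31): 0⊕0⊕0⊕1⊕1⊕0⊕1⊕0⊕1⊕1⊕1⊕1⊕1⊕1⊕1⊕0 = 0
Syndrome s16…s1 = 00000 → no error.
Read data bits from positions 3,5,6,7,9,10,11,12,13,14,15,17,18,19,20,21,22,23,24,25,26,27,28,29,30,31: 00100100110001101011111110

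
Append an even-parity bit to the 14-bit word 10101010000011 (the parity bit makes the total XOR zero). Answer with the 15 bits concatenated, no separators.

101010100000110

XOR of the 14 data bits: 1⊕0⊕1⊕0⊕1⊕0⊕1⊕0⊕0⊕0⊕0⊕0⊕1⊕1 = 0
Parity bit = 0 (so all 15 bits XOR to 0).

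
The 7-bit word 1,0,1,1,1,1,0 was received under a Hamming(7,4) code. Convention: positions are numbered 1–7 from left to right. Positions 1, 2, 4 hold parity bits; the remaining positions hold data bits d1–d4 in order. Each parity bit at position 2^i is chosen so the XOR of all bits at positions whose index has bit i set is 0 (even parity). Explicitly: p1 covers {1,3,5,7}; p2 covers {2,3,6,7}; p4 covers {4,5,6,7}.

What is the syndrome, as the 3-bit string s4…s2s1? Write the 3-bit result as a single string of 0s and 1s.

101

s1 (pos 1,3,5,7): 1⊕1⊕1⊕0 = 1
s2 (pos 2,3,6,7): 0⊕1⊕1⊕0 = 0
s4 (pos 4,5,6,7): 1⊕1⊕1⊕0 = 1
Syndrome s4…s1 = 101 → error at position 5.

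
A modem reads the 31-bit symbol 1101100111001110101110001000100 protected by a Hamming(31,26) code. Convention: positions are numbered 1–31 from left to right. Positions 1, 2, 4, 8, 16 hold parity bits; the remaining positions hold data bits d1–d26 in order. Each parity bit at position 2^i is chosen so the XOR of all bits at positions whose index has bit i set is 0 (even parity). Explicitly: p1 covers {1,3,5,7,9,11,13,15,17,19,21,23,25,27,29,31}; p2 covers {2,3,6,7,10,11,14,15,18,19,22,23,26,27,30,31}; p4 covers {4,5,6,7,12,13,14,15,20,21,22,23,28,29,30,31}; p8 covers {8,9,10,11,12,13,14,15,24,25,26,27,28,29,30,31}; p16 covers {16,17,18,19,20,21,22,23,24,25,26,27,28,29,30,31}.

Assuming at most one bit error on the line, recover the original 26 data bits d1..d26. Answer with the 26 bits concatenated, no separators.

01001100111101110001000100

s1 (pos 1,3,5,7,9,11,13,15,17,19,21,23,25,27,29,31): 1⊕0⊕1⊕0⊕1⊕0⊕1⊕1⊕1⊕1⊕1⊕0⊕1⊕0⊕1⊕0 = 0
s2 (pos 2,3,6,7,10,11,14,15,18,19,22,23,26,27,30,31): 1⊕0⊕0⊕0⊕1⊕0⊕1⊕1⊕0⊕1⊕0⊕0⊕0⊕0⊕0⊕0 = 1
s4 (pos 4,5,6,7,12,13,14,15,20,21,22,23,28,29,30,31): 1⊕1⊕0⊕0⊕0⊕1⊕1⊕1⊕1⊕1⊕0⊕0⊕0⊕1⊕0⊕0 = 0
s8 (pos 8,9,10,11,12,13,14,15,24,25,26,27,28,29,30,31): 1⊕1⊕1⊕0⊕0⊕1⊕1⊕1⊕0⊕1⊕0⊕0⊕0⊕1⊕0⊕0 = 0
s16 (pos 16,17,18,19,20,21,22,23,24,25,26,27,28,29,30,31): 0⊕1⊕0⊕1⊕1⊕1⊕0⊕0⊕0⊕1⊕0⊕0⊕0⊕1⊕0⊕0 = 0
Syndrome s16…s1 = 00010 → error at position 2.
Flip position 2: 1101100111001110101110001000100 → 1001100111001110101110001000100
Read data bits from positions 3,5,6,7,9,10,11,12,13,14,15,17,18,19,20,21,22,23,24,25,26,27,28,29,30,31: 01001100111101110001000100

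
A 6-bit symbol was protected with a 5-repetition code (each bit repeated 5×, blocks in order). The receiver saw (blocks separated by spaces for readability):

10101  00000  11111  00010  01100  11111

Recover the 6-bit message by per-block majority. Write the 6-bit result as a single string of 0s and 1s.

101001

Block 1 (10101): 3 ones → 1
Block 2 (00000): 0 ones → 0
Block 3 (11111): 5 ones → 1
Block 4 (00010): 1 one → 0
Block 5 (01100): 2 ones → 0
Block 6 (11111): 5 ones → 1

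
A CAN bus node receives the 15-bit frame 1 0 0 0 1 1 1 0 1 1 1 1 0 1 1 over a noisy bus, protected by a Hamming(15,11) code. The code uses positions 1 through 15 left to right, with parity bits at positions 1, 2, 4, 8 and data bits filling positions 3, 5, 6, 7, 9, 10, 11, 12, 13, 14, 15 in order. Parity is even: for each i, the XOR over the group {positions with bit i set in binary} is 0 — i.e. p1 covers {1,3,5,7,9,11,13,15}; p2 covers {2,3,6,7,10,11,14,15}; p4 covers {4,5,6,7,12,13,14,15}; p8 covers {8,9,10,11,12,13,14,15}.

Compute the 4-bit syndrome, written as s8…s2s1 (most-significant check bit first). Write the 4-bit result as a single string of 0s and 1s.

0000

s1 (pos 1,3,5,7,9,11,13,15): 1⊕0⊕1⊕1⊕1⊕1⊕0⊕1 = 0
s2 (pos 2,3,6,7,10,11,14,15): 0⊕0⊕1⊕1⊕1⊕1⊕1⊕1 = 0
s4 (pos 4,5,6,7,12,13,14,15): 0⊕1⊕1⊕1⊕1⊕0⊕1⊕1 = 0
s8 (pos 8,9,10,11,12,13,14,15): 0⊕1⊕1⊕1⊕1⊕0⊕1⊕1 = 0
Syndrome s8…s1 = 0000 → no error.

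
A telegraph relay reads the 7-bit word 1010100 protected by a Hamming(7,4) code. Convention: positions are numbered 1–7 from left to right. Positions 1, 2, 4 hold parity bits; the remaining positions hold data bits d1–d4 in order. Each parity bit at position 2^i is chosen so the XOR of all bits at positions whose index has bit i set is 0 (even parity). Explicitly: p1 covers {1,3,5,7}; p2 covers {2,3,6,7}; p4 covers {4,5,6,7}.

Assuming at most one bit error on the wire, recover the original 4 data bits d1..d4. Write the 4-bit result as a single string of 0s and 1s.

s1 (pos 1,3,5,7): 1⊕1⊕1⊕0 = 1
s2 (pos 2,3,6,7): 0⊕1⊕0⊕0 = 1
s4 (pos 4,5,6,7): 0⊕1⊕0⊕0 = 1
Syndrome s4…s1 = 111 → error at position 7.
Flip position 7: 1010100 → 1010101
Read data bits from positions 3,5,6,7: 1101

1101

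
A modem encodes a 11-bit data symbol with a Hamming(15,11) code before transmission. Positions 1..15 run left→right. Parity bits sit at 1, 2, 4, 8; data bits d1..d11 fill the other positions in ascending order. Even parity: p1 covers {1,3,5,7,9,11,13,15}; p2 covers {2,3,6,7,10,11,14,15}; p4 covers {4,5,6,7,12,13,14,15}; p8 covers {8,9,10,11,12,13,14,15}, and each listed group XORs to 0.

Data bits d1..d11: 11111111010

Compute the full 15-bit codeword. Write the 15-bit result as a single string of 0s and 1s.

101111111111010

Place data at non-parity positions: p1 p2 1 p4 1 1 1 p8 1 1 1 1 0 1 0
p1 (pos 1,3,5,7,9,11,13,15): XOR of data positions = 1⊕1⊕1⊕1⊕1⊕0⊕0 = 1
p2 (pos 2,3,6,7,10,11,14,15): XOR of data positions = 1⊕1⊕1⊕1⊕1⊕1⊕0 = 0
p4 (pos 4,5,6,7,12,13,14,15): XOR of data positions = 1⊕1⊕1⊕1⊕0⊕1⊕0 = 1
p8 (pos 8,9,10,11,12,13,14,15): XOR of data positions = 1⊕1⊕1⊕1⊕0⊕1⊕0 = 1
Codeword: 101111111111010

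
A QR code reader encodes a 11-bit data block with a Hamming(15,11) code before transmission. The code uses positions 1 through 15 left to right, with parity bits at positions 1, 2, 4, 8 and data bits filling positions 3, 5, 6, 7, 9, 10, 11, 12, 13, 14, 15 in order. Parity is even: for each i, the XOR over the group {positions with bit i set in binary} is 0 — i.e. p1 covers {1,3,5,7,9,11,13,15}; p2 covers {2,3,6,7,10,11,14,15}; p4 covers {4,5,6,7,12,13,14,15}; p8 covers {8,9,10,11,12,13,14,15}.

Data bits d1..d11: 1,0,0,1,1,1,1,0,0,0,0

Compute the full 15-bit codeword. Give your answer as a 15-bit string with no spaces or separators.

Place data at non-parity positions: p1 p2 1 p4 0 0 1 p8 1 1 1 0 0 0 0
p1 (pos 1,3,5,7,9,11,13,15): XOR of data positions = 1⊕0⊕1⊕1⊕1⊕0⊕0 = 0
p2 (pos 2,3,6,7,10,11,14,15): XOR of data positions = 1⊕0⊕1⊕1⊕1⊕0⊕0 = 0
p4 (pos 4,5,6,7,12,13,14,15): XOR of data positions = 0⊕0⊕1⊕0⊕0⊕0⊕0 = 1
p8 (pos 8,9,10,11,12,13,14,15): XOR of data positions = 1⊕1⊕1⊕0⊕0⊕0⊕0 = 1
Codeword: 001100111110000

001100111110000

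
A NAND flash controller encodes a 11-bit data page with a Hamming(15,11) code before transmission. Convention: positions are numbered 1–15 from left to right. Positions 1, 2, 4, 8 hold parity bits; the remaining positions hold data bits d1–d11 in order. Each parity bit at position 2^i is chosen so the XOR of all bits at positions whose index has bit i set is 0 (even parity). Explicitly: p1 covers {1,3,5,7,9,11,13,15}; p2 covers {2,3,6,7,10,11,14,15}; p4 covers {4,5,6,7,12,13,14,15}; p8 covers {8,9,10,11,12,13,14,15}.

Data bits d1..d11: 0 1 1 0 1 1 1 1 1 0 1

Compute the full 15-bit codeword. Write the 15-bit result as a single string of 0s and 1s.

100111001111101

Place data at non-parity positions: p1 p2 0 p4 1 1 0 p8 1 1 1 1 1 0 1
p1 (pos 1,3,5,7,9,11,13,15): XOR of data positions = 0⊕1⊕0⊕1⊕1⊕1⊕1 = 1
p2 (pos 2,3,6,7,10,11,14,15): XOR of data positions = 0⊕1⊕0⊕1⊕1⊕0⊕1 = 0
p4 (pos 4,5,6,7,12,13,14,15): XOR of data positions = 1⊕1⊕0⊕1⊕1⊕0⊕1 = 1
p8 (pos 8,9,10,11,12,13,14,15): XOR of data positions = 1⊕1⊕1⊕1⊕1⊕0⊕1 = 0
Codeword: 100111001111101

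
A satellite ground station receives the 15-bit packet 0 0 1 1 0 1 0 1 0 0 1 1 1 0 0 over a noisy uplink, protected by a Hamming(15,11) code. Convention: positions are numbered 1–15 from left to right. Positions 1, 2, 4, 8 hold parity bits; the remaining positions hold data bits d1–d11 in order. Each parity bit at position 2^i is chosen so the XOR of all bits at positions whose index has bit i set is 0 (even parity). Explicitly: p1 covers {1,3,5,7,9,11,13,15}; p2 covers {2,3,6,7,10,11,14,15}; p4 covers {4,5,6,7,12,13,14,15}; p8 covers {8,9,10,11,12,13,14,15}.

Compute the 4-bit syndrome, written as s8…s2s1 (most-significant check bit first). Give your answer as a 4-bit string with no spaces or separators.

0011

s1 (pos 1,3,5,7,9,11,13,15): 0⊕1⊕0⊕0⊕0⊕1⊕1⊕0 = 1
s2 (pos 2,3,6,7,10,11,14,15): 0⊕1⊕1⊕0⊕0⊕1⊕0⊕0 = 1
s4 (pos 4,5,6,7,12,13,14,15): 1⊕0⊕1⊕0⊕1⊕1⊕0⊕0 = 0
s8 (pos 8,9,10,11,12,13,14,15): 1⊕0⊕0⊕1⊕1⊕1⊕0⊕0 = 0
Syndrome s8…s1 = 0011 → error at position 3.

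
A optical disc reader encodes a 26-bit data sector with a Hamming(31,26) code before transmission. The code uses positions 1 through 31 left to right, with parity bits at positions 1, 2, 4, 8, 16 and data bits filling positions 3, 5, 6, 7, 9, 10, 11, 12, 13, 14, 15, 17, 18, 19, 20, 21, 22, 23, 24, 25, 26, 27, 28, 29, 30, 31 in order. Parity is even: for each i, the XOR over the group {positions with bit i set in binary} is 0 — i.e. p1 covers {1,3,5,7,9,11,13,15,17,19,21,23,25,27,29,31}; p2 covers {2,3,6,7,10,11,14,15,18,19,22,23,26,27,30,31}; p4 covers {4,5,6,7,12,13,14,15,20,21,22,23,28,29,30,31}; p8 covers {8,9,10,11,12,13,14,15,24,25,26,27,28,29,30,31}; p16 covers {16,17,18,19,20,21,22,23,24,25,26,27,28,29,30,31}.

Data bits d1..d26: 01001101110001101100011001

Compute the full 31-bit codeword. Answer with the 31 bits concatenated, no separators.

1101100011011101001101100011001

Place data at non-parity positions: p1 p2 0 p4 1 0 0 p8 1 1 0 1 1 1 0 p16 0 0 1 1 0 1 1 0 0 0 1 1 0 0 1
p1 (pos 1,3,5,7,9,11,13,15,17,19,21,23,25,27,29,31): XOR of data positions = 0⊕1⊕0⊕1⊕0⊕1⊕0⊕0⊕1⊕0⊕1⊕0⊕1⊕0⊕1 = 1
p2 (pos 2,3,6,7,10,11,14,15,18,19,22,23,26,27,30,31): XOR of data positions = 0⊕0⊕0⊕1⊕0⊕1⊕0⊕0⊕1⊕1⊕1⊕0⊕1⊕0⊕1 = 1
p4 (pos 4,5,6,7,12,13,14,15,20,21,22,23,28,29,30,31): XOR of data positions = 1⊕0⊕0⊕1⊕1⊕1⊕0⊕1⊕0⊕1⊕1⊕1⊕0⊕0⊕1 = 1
p8 (pos 8,9,10,11,12,13,14,15,24,25,26,27,28,29,30,31): XOR of data positions = 1⊕1⊕0⊕1⊕1⊕1⊕0⊕0⊕0⊕0⊕1⊕1⊕0⊕0⊕1 = 0
p16 (pos 16,17,18,19,20,21,22,23,24,25,26,27,28,29,30,31): XOR of data positions = 0⊕0⊕1⊕1⊕0⊕1⊕1⊕0⊕0⊕0⊕1⊕1⊕0⊕0⊕1 = 1
Codeword: 1101100011011101001101100011001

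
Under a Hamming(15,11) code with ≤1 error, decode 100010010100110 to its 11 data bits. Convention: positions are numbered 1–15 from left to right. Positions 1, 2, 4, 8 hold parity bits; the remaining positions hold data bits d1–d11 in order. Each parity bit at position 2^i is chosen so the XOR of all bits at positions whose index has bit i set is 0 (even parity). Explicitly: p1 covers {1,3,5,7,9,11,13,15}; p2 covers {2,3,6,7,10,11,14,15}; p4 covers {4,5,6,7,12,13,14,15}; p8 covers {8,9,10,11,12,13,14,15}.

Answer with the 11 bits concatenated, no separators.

00000100110

s1 (pos 1,3,5,7,9,11,13,15): 1⊕0⊕1⊕0⊕0⊕0⊕1⊕0 = 1
s2 (pos 2,3,6,7,10,11,14,15): 0⊕0⊕0⊕0⊕1⊕0⊕1⊕0 = 0
s4 (pos 4,5,6,7,12,13,14,15): 0⊕1⊕0⊕0⊕0⊕1⊕1⊕0 = 1
s8 (pos 8,9,10,11,12,13,14,15): 1⊕0⊕1⊕0⊕0⊕1⊕1⊕0 = 0
Syndrome s8…s1 = 0101 → error at position 5.
Flip position 5: 100010010100110 → 100000010100110
Read data bits from positions 3,5,6,7,9,10,11,12,13,14,15: 00000100110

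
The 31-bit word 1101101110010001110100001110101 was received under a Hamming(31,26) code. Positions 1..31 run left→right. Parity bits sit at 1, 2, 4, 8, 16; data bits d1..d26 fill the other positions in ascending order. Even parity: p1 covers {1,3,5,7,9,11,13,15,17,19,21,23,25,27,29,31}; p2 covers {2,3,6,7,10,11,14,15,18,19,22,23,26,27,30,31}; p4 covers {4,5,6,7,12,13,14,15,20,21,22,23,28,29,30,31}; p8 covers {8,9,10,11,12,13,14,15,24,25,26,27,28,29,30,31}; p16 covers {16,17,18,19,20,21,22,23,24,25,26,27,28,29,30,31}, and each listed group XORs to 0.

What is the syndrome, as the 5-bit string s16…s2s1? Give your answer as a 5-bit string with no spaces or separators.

10101

s1 (pos 1,3,5,7,9,11,13,15,17,19,21,23,25,27,29,31): 1⊕0⊕1⊕1⊕1⊕0⊕0⊕0⊕1⊕0⊕0⊕0⊕1⊕1⊕1⊕1 = 1
s2 (pos 2,3,6,7,10,11,14,15,18,19,22,23,26,27,30,31): 1⊕0⊕0⊕1⊕0⊕0⊕0⊕0⊕1⊕0⊕0⊕0⊕1⊕1⊕0⊕1 = 0
s4 (pos 4,5,6,7,12,13,14,15,20,21,22,23,28,29,30,31): 1⊕1⊕0⊕1⊕1⊕0⊕0⊕0⊕1⊕0⊕0⊕0⊕0⊕1⊕0⊕1 = 1
s8 (pos 8,9,10,11,12,13,14,15,24,25,26,27,28,29,30,31): 1⊕1⊕0⊕0⊕1⊕0⊕0⊕0⊕0⊕1⊕1⊕1⊕0⊕1⊕0⊕1 = 0
s16 (pos 16,17,18,19,20,21,22,23,24,25,26,27,28,29,30,31): 1⊕1⊕1⊕0⊕1⊕0⊕0⊕0⊕0⊕1⊕1⊕1⊕0⊕1⊕0⊕1 = 1
Syndrome s16…s1 = 10101 → error at position 21.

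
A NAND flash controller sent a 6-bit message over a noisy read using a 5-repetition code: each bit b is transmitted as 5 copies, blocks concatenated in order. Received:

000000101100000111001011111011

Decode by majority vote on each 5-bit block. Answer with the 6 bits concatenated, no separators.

010111

Block 1 (00000): 0 ones → 0
Block 2 (01011): 3 ones → 1
Block 3 (00000): 0 ones → 0
Block 4 (11100): 3 ones → 1
Block 5 (10111): 4 ones → 1
Block 6 (11011): 4 ones → 1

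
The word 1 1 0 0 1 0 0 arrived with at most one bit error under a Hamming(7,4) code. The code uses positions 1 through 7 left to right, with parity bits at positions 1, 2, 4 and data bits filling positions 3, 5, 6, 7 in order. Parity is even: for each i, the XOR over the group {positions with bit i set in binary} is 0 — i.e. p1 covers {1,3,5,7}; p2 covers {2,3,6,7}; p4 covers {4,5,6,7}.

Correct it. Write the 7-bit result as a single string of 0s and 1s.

s1 (pos 1,3,5,7): 1⊕0⊕1⊕0 = 0
s2 (pos 2,3,6,7): 1⊕0⊕0⊕0 = 1
s4 (pos 4,5,6,7): 0⊕1⊕0⊕0 = 1
Syndrome s4…s1 = 110 → error at position 6.
Flip position 6: 1100100 → 1100110

1100110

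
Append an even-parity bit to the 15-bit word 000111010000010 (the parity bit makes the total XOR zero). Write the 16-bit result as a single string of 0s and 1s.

0001110100000101

XOR of the 15 data bits: 0⊕0⊕0⊕1⊕1⊕1⊕0⊕1⊕0⊕0⊕0⊕0⊕0⊕1⊕0 = 1
Parity bit = 1 (so all 16 bits XOR to 0).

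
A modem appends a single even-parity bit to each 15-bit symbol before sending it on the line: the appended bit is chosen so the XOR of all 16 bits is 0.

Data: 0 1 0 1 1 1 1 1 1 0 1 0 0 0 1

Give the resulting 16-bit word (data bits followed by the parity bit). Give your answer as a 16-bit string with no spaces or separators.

XOR of the 15 data bits: 0⊕1⊕0⊕1⊕1⊕1⊕1⊕1⊕1⊕0⊕1⊕0⊕0⊕0⊕1 = 1
Parity bit = 1 (so all 16 bits XOR to 0).

0101111110100011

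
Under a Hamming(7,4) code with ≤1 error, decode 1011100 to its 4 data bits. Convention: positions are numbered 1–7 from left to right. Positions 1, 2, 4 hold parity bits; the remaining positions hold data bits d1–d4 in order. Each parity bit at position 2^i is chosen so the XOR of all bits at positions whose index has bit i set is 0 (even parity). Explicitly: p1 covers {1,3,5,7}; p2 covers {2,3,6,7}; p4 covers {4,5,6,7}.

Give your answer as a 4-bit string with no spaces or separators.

0100

s1 (pos 1,3,5,7): 1⊕1⊕1⊕0 = 1
s2 (pos 2,3,6,7): 0⊕1⊕0⊕0 = 1
s4 (pos 4,5,6,7): 1⊕1⊕0⊕0 = 0
Syndrome s4…s1 = 011 → error at position 3.
Flip position 3: 1011100 → 1001100
Read data bits from positions 3,5,6,7: 0100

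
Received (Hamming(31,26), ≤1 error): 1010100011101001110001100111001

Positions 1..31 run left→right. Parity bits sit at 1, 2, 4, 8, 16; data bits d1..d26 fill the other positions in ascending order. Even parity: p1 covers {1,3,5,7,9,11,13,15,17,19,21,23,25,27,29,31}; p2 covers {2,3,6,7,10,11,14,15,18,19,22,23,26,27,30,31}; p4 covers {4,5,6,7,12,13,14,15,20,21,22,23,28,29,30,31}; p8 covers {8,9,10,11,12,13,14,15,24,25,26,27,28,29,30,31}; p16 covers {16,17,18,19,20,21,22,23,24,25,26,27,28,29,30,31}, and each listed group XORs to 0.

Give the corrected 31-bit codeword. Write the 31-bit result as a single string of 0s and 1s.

s1 (pos 1,3,5,7,9,11,13,15,17,19,21,23,25,27,29,31): 1⊕1⊕1⊕0⊕1⊕1⊕1⊕0⊕1⊕0⊕0⊕1⊕0⊕1⊕0⊕1 = 0
s2 (pos 2,3,6,7,10,11,14,15,18,19,22,23,26,27,30,31): 0⊕1⊕0⊕0⊕1⊕1⊕0⊕0⊕1⊕0⊕1⊕1⊕1⊕1⊕0⊕1 = 1
s4 (pos 4,5,6,7,12,13,14,15,20,21,22,23,28,29,30,31): 0⊕1⊕0⊕0⊕0⊕1⊕0⊕0⊕0⊕0⊕1⊕1⊕1⊕0⊕0⊕1 = 0
s8 (pos 8,9,10,11,12,13,14,15,24,25,26,27,28,29,30,31): 0⊕1⊕1⊕1⊕0⊕1⊕0⊕0⊕0⊕0⊕1⊕1⊕1⊕0⊕0⊕1 = 0
s16 (pos 16,17,18,19,20,21,22,23,24,25,26,27,28,29,30,31): 1⊕1⊕1⊕0⊕0⊕0⊕1⊕1⊕0⊕0⊕1⊕1⊕1⊕0⊕0⊕1 = 1
Syndrome s16…s1 = 10010 → error at position 18.
Flip position 18: 1010100011101001110001100111001 → 1010100011101001100001100111001

1010100011101001100001100111001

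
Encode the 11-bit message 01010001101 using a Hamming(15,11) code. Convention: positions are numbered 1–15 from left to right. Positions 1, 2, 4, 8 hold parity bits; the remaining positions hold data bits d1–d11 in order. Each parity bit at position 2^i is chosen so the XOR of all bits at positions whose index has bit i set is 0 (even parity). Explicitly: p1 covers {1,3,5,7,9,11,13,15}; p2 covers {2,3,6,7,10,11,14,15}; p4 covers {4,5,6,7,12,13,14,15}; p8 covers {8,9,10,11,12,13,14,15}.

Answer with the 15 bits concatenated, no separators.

Place data at non-parity positions: p1 p2 0 p4 1 0 1 p8 0 0 0 1 1 0 1
p1 (pos 1,3,5,7,9,11,13,15): XOR of data positions = 0⊕1⊕1⊕0⊕0⊕1⊕1 = 0
p2 (pos 2,3,6,7,10,11,14,15): XOR of data positions = 0⊕0⊕1⊕0⊕0⊕0⊕1 = 0
p4 (pos 4,5,6,7,12,13,14,15): XOR of data positions = 1⊕0⊕1⊕1⊕1⊕0⊕1 = 1
p8 (pos 8,9,10,11,12,13,14,15): XOR of data positions = 0⊕0⊕0⊕1⊕1⊕0⊕1 = 1
Codeword: 000110110001101

000110110001101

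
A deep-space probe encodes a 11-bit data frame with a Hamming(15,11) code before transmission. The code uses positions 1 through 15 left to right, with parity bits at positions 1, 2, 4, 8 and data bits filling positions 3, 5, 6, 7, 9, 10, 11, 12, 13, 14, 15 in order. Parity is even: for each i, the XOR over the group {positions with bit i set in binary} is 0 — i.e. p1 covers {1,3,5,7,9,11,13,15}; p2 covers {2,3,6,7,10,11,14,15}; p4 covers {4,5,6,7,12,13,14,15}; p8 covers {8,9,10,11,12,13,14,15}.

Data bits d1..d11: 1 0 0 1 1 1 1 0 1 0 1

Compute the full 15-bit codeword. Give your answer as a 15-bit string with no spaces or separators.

Place data at non-parity positions: p1 p2 1 p4 0 0 1 p8 1 1 1 0 1 0 1
p1 (pos 1,3,5,7,9,11,13,15): XOR of data positions = 1⊕0⊕1⊕1⊕1⊕1⊕1 = 0
p2 (pos 2,3,6,7,10,11,14,15): XOR of data positions = 1⊕0⊕1⊕1⊕1⊕0⊕1 = 1
p4 (pos 4,5,6,7,12,13,14,15): XOR of data positions = 0⊕0⊕1⊕0⊕1⊕0⊕1 = 1
p8 (pos 8,9,10,11,12,13,14,15): XOR of data positions = 1⊕1⊕1⊕0⊕1⊕0⊕1 = 1
Codeword: 011100111110101

011100111110101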